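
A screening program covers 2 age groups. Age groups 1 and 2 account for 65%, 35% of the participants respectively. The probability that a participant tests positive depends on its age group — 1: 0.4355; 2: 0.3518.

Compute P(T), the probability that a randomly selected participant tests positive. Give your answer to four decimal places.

P(T) = P(T|1)·P(1) + P(T|2)·P(2)
      = 0.4355·0.65 + 0.3518·0.35
      = 0.283075 + 0.12313 = 0.406205

P(T) ≈ 0.4062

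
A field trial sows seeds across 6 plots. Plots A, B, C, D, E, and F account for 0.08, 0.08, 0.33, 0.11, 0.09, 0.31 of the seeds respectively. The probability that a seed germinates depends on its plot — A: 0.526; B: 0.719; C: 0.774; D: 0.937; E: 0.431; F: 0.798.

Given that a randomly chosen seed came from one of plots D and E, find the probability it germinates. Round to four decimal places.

Let S = {D, E}.
P(S) = 0.11 + 0.09 = 0.2.
P(G ∩ S) = 0.937·0.11 + 0.431·0.09 = 0.10307 + 0.03879 = 0.14186.
P(G | S) = 0.14186 / 0.2 = 0.709300…

0.7093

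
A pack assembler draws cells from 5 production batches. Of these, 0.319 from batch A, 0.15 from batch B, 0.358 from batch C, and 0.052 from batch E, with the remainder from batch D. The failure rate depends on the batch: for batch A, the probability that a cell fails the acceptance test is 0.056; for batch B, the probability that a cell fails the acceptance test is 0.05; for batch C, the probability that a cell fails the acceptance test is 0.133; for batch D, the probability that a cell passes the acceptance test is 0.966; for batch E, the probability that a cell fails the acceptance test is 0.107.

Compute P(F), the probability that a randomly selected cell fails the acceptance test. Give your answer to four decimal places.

0.0827

P(D) = 1 − (0.319 + 0.15 + 0.358 + 0.052) = 0.121.
P(F|D) = 1 − 0.966 = 0.034.
P(F) = P(F|A)·P(A) + P(F|B)·P(B) + P(F|C)·P(C) + P(F|D)·P(D) + P(F|E)·P(E)
      = 0.056·0.319 + 0.05·0.15 + 0.133·0.358 + 0.034·0.121 + 0.107·0.052
      = 0.017864 + 0.0075 + 0.047614 + 0.004114 + 0.005564 = 0.082656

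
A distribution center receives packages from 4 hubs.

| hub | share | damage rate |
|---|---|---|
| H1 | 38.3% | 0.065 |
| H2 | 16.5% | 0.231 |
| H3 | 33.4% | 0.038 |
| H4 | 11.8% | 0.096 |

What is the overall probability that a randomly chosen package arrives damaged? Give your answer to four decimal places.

P(D) ≈ 0.0870

P(D) = P(D|H1)·P(H1) + P(D|H2)·P(H2) + P(D|H3)·P(H3) + P(D|H4)·P(H4)
      = 0.065·0.383 + 0.231·0.165 + 0.038·0.334 + 0.096·0.118
      = 0.024895 + 0.038115 + 0.012692 + 0.011328 = 0.08703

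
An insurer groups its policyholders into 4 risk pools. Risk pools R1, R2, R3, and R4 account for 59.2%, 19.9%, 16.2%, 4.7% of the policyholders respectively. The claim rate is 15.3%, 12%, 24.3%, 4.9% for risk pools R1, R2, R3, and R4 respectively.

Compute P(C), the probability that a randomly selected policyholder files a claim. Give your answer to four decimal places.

Using total probability over the partition,
P(C) = P(C|R1)·P(R1) + P(C|R2)·P(R2) + P(C|R3)·P(R3) + P(C|R4)·P(R4)
      = 0.153·0.592 + 0.12·0.199 + 0.243·0.162 + 0.049·0.047
      = 0.090576 + 0.02388 + 0.039366 + 0.002303 = 0.156125

P(C) ≈ 0.1561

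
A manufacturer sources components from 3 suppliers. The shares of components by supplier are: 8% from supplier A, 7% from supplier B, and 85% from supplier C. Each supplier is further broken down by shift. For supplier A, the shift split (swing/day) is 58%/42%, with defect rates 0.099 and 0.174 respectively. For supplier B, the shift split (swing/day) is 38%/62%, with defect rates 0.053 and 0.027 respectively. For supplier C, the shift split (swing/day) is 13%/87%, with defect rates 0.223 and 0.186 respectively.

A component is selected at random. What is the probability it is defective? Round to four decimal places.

P(D|A) = 0.58·0.099 + 0.42·0.174 = 0.05742 + 0.07308 = 0.1305
P(D|B) = 0.38·0.053 + 0.62·0.027 = 0.02014 + 0.01674 = 0.03688
P(D|C) = 0.13·0.223 + 0.87·0.186 = 0.02899 + 0.16182 = 0.19081
By total probability over the outer partition,
P(D) = 0.08·0.1305 + 0.07·0.03688 + 0.85·0.19081
      = 0.01044 + 0.0025816 + 0.1621885 = 0.1752101

P(D) ≈ 0.1752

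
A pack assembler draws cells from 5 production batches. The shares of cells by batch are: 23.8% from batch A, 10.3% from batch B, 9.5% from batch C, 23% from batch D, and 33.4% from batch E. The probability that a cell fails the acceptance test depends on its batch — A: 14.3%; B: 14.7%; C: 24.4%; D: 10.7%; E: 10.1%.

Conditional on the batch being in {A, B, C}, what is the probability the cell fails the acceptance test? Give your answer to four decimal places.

Let S = {A, B, C}.
P(S) = 0.238 + 0.103 + 0.095 = 0.436.
P(F ∩ S) = 0.143·0.238 + 0.147·0.103 + 0.244·0.095 = 0.034034 + 0.015141 + 0.02318 = 0.072355.
P(F | S) = 0.072355 / 0.436 = 0.165952…

P(F|S) ≈ 0.1660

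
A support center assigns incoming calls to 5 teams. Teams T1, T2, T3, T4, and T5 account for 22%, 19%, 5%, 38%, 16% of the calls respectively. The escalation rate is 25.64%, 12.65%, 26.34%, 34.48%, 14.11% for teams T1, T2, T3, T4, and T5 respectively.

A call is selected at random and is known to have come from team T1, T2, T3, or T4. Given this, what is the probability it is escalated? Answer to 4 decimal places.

P(E|S) ≈ 0.2674

Let S = {T1, T2, T3, T4}.
P(S) = 0.22 + 0.19 + 0.05 + 0.38 = 0.84.
P(E ∩ S) = 0.2564·0.22 + 0.1265·0.19 + 0.2634·0.05 + 0.3448·0.38 = 0.056408 + 0.024035 + 0.01317 + 0.131024 = 0.224637.
P(E | S) = 0.224637 / 0.84 = 0.267425…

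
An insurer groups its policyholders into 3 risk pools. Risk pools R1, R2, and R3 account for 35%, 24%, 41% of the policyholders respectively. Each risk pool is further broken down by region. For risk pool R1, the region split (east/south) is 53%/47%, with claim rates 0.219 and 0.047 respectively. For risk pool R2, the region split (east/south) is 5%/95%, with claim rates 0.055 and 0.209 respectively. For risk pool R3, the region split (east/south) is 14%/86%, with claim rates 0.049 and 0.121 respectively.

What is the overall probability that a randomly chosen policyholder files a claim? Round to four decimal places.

0.1421

P(C|R1) = 0.53·0.219 + 0.47·0.047 = 0.11607 + 0.02209 = 0.13816
P(C|R2) = 0.05·0.055 + 0.95·0.209 = 0.00275 + 0.19855 = 0.2013
P(C|R3) = 0.14·0.049 + 0.86·0.121 = 0.00686 + 0.10406 = 0.11092
Then overall,
P(C) = 0.35·0.13816 + 0.24·0.2013 + 0.41·0.11092
      = 0.048356 + 0.048312 + 0.0454772 = 0.1421452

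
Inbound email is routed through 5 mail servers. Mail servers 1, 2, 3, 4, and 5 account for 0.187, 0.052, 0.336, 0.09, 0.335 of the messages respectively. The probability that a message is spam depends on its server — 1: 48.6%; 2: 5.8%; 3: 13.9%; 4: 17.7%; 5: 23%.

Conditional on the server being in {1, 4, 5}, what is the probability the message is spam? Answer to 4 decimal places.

Let J = {1, 4, 5}.
P(J) = 0.187 + 0.09 + 0.335 = 0.612.
P(S ∩ J) = 0.486·0.187 + 0.177·0.09 + 0.23·0.335 = 0.090882 + 0.01593 + 0.07705 = 0.183862.
P(S | J) = 0.183862 / 0.612 = 0.300428…

0.3004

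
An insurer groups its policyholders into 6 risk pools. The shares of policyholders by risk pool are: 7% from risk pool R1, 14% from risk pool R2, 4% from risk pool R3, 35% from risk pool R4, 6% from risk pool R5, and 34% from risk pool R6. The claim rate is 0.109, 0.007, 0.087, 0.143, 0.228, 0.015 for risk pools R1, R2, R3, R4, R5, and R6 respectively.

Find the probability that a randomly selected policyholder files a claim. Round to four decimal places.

Summing over the partition,
P(C) = P(C|R1)·P(R1) + P(C|R2)·P(R2) + P(C|R3)·P(R3) + P(C|R4)·P(R4) + P(C|R5)·P(R5) + P(C|R6)·P(R6)
      = 0.109·0.07 + 0.007·0.14 + 0.087·0.04 + 0.143·0.35 + 0.228·0.06 + 0.015·0.34
      = 0.00763 + 0.00098 + 0.00348 + 0.05005 + 0.01368 + 0.0051 = 0.08092

0.0809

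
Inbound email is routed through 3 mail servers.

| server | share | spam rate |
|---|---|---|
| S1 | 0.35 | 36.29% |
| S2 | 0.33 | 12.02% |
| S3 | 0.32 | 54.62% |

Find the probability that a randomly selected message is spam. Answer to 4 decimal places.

P(S) ≈ 0.3415

By the law of total probability,
P(S) = P(S|S1)·P(S1) + P(S|S2)·P(S2) + P(S|S3)·P(S3)
      = 0.3629·0.35 + 0.1202·0.33 + 0.5462·0.32
      = 0.127015 + 0.039666 + 0.174784 = 0.341465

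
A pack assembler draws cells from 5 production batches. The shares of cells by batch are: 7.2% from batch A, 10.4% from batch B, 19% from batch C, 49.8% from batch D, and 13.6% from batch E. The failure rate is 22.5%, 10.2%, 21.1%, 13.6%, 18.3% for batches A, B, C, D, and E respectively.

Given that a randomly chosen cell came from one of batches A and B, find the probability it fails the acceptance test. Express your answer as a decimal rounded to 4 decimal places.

0.1523

Let S = {A, B}.
P(S) = 0.072 + 0.104 = 0.176.
P(F ∩ S) = 0.225·0.072 + 0.102·0.104 = 0.0162 + 0.010608 = 0.026808.
P(F | S) = 0.026808 / 0.176 = 0.152318…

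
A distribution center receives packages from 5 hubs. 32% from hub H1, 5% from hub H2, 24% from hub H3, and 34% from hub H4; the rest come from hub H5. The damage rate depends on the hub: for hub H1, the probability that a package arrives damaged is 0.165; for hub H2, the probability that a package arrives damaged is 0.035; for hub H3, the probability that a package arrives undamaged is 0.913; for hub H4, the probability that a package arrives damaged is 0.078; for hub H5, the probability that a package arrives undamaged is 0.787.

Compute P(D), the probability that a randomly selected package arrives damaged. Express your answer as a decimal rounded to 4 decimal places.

P(H5) = 1 − (0.32 + 0.05 + 0.24 + 0.34) = 0.05.
P(D|H3) = 1 − 0.913 = 0.087.
P(D|H5) = 1 − 0.787 = 0.213.
Summing over the partition,
P(D) = P(D|H1)·P(H1) + P(D|H2)·P(H2) + P(D|H3)·P(H3) + P(D|H4)·P(H4) + P(D|H5)·P(H5)
      = 0.165·0.32 + 0.035·0.05 + 0.087·0.24 + 0.078·0.34 + 0.213·0.05
      = 0.0528 + 0.00175 + 0.02088 + 0.02652 + 0.01065 = 0.1126

P(D) ≈ 0.1126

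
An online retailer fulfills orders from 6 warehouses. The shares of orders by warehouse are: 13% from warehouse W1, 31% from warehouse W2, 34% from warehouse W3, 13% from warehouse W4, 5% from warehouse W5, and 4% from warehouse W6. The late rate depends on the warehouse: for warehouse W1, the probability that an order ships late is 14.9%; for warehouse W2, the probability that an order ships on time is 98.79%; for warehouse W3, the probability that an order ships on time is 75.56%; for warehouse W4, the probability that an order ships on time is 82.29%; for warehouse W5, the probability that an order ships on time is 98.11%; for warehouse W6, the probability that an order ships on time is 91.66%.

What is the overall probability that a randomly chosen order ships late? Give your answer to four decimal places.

P(L) ≈ 0.1335

P(L|W2) = 1 − 0.9879 = 0.0121.
P(L|W3) = 1 − 0.7556 = 0.2444.
P(L|W4) = 1 − 0.8229 = 0.1771.
P(L|W5) = 1 − 0.9811 = 0.0189.
P(L|W6) = 1 − 0.9166 = 0.0834.
Using total probability over the partition,
P(L) = P(L|W1)·P(W1) + P(L|W2)·P(W2) + P(L|W3)·P(W3) + P(L|W4)·P(W4) + P(L|W5)·P(W5) + P(L|W6)·P(W6)
      = 0.149·0.13 + 0.0121·0.31 + 0.2444·0.34 + 0.1771·0.13 + 0.0189·0.05 + 0.0834·0.04
      = 0.01937 + 0.003751 + 0.083096 + 0.023023 + 0.000945 + 0.003336 = 0.133521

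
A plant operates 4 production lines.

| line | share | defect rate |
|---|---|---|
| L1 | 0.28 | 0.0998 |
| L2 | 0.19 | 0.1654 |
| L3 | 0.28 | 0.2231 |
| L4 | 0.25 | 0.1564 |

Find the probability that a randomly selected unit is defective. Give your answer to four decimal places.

P(D) ≈ 0.1609

Summing over the partition,
P(D) = P(D|L1)·P(L1) + P(D|L2)·P(L2) + P(D|L3)·P(L3) + P(D|L4)·P(L4)
      = 0.0998·0.28 + 0.1654·0.19 + 0.2231·0.28 + 0.1564·0.25
      = 0.027944 + 0.031426 + 0.062468 + 0.0391 = 0.160938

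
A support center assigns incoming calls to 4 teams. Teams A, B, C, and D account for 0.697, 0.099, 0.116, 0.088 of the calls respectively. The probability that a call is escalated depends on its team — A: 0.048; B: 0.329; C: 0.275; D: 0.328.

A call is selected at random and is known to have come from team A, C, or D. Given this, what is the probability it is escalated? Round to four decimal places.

0.1046

Let S = {A, C, D}.
P(S) = 0.697 + 0.116 + 0.088 = 0.901.
P(E ∩ S) = 0.048·0.697 + 0.275·0.116 + 0.328·0.088 = 0.033456 + 0.0319 + 0.028864 = 0.09422.
P(E | S) = 0.09422 / 0.901 = 0.104573…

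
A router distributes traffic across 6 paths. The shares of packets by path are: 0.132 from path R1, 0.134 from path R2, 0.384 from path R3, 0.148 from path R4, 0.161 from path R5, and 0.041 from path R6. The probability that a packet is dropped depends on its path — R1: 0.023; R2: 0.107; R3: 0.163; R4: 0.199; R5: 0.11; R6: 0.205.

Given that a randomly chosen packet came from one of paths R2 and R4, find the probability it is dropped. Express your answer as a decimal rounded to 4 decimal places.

Let S = {R2, R4}.
P(S) = 0.134 + 0.148 = 0.282.
P(L ∩ S) = 0.107·0.134 + 0.199·0.148 = 0.014338 + 0.029452 = 0.04379.
P(L | S) = 0.04379 / 0.282 = 0.155284…

P(L|S) ≈ 0.1553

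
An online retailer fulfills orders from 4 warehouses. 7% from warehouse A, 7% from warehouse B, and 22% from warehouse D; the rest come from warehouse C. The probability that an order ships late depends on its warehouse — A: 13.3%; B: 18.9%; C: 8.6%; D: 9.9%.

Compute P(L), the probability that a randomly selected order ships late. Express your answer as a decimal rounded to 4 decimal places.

P(L) ≈ 0.0994

P(C) = 1 − (0.07 + 0.07 + 0.22) = 0.64.
Summing over the partition,
P(L) = P(L|A)·P(A) + P(L|B)·P(B) + P(L|C)·P(C) + P(L|D)·P(D)
      = 0.133·0.07 + 0.189·0.07 + 0.086·0.64 + 0.099·0.22
      = 0.00931 + 0.01323 + 0.05504 + 0.02178 = 0.09936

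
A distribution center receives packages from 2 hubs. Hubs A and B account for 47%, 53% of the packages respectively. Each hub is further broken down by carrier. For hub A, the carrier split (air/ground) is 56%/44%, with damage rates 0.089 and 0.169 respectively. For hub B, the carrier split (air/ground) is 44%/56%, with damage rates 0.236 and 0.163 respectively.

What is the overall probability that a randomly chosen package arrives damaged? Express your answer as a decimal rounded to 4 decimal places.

0.1618

P(D|A) = 0.56·0.089 + 0.44·0.169 = 0.04984 + 0.07436 = 0.1242
P(D|B) = 0.44·0.236 + 0.56·0.163 = 0.10384 + 0.09128 = 0.19512
Then overall,
P(D) = 0.47·0.1242 + 0.53·0.19512
      = 0.058374 + 0.1034136 = 0.1617876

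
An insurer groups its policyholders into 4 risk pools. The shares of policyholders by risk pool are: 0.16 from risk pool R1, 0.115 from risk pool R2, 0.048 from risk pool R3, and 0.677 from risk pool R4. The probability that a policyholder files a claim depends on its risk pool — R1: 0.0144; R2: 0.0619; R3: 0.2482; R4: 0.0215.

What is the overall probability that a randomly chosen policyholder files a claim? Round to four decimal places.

P(C) ≈ 0.0359

By the law of total probability,
P(C) = P(C|R1)·P(R1) + P(C|R2)·P(R2) + P(C|R3)·P(R3) + P(C|R4)·P(R4)
      = 0.0144·0.16 + 0.0619·0.115 + 0.2482·0.048 + 0.0215·0.677
      = 0.002304 + 0.0071185 + 0.0119136 + 0.0145555 = 0.0358916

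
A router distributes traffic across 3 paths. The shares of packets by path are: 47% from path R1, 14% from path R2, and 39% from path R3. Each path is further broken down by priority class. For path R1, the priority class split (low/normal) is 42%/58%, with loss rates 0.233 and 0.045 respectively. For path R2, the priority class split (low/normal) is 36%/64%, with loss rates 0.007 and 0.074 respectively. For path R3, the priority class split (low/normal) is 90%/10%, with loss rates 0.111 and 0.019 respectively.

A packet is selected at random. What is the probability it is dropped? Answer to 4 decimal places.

0.1049

P(L|R1) = 0.42·0.233 + 0.58·0.045 = 0.09786 + 0.0261 = 0.12396
P(L|R2) = 0.36·0.007 + 0.64·0.074 = 0.00252 + 0.04736 = 0.04988
P(L|R3) = 0.9·0.111 + 0.1·0.019 = 0.0999 + 0.0019 = 0.1018
By total probability over the outer partition,
P(L) = 0.47·0.12396 + 0.14·0.04988 + 0.39·0.1018
      = 0.0582612 + 0.0069832 + 0.039702 = 0.1049464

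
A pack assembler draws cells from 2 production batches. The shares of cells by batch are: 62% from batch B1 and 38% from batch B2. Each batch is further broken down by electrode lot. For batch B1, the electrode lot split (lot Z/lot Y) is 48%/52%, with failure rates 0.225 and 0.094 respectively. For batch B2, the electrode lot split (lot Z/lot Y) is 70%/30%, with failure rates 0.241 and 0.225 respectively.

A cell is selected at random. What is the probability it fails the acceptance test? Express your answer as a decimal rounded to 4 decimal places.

0.1870

P(F|B1) = 0.48·0.225 + 0.52·0.094 = 0.108 + 0.04888 = 0.15688
P(F|B2) = 0.7·0.241 + 0.3·0.225 = 0.1687 + 0.0675 = 0.2362
By total probability over the outer partition,
P(F) = 0.62·0.15688 + 0.38·0.2362
      = 0.0972656 + 0.089756 = 0.1870216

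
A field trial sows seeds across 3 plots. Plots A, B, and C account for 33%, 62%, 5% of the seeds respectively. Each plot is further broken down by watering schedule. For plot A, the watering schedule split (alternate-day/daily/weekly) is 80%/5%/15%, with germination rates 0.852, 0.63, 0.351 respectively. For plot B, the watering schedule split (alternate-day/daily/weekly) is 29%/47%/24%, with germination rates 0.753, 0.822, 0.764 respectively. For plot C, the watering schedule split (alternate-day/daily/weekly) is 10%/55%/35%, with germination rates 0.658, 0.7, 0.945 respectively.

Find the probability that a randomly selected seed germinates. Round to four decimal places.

P(G|A) = 0.8·0.852 + 0.05·0.63 + 0.15·0.351 = 0.6816 + 0.0315 + 0.05265 = 0.76575
P(G|B) = 0.29·0.753 + 0.47·0.822 + 0.24·0.764 = 0.21837 + 0.38634 + 0.18336 = 0.78807
P(G|C) = 0.1·0.658 + 0.55·0.7 + 0.35·0.945 = 0.0658 + 0.385 + 0.33075 = 0.78155
Then overall,
P(G) = 0.33·0.76575 + 0.62·0.78807 + 0.05·0.78155
      = 0.2526975 + 0.4886034 + 0.0390775 = 0.7803784

P(G) ≈ 0.7804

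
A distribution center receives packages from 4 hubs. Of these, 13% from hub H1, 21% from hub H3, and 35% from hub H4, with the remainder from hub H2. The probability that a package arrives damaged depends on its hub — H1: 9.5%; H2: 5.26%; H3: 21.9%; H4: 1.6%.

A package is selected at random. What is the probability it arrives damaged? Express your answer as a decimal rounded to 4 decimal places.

0.0802

P(H2) = 1 − (0.13 + 0.21 + 0.35) = 0.31.
Summing over the partition,
P(D) = P(D|H1)·P(H1) + P(D|H2)·P(H2) + P(D|H3)·P(H3) + P(D|H4)·P(H4)
      = 0.095·0.13 + 0.0526·0.31 + 0.219·0.21 + 0.016·0.35
      = 0.01235 + 0.016306 + 0.04599 + 0.0056 = 0.080246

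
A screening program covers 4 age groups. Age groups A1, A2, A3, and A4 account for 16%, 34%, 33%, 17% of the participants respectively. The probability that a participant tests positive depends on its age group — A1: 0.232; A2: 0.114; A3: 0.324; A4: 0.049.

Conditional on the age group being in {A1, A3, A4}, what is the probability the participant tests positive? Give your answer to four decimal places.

Let S = {A1, A3, A4}.
P(S) = 0.16 + 0.33 + 0.17 = 0.66.
P(T ∩ S) = 0.232·0.16 + 0.324·0.33 + 0.049·0.17 = 0.03712 + 0.10692 + 0.00833 = 0.15237.
P(T | S) = 0.15237 / 0.66 = 0.230864…

P(T|S) ≈ 0.2309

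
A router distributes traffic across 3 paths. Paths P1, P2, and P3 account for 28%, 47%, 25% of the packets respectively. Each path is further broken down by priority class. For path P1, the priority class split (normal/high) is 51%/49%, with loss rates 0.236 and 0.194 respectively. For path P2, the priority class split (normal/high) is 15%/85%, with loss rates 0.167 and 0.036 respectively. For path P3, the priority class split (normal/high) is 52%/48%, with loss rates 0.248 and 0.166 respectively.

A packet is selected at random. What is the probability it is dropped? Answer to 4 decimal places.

P(L|P1) = 0.51·0.236 + 0.49·0.194 = 0.12036 + 0.09506 = 0.21542
P(L|P2) = 0.15·0.167 + 0.85·0.036 = 0.02505 + 0.0306 = 0.05565
P(L|P3) = 0.52·0.248 + 0.48·0.166 = 0.12896 + 0.07968 = 0.20864
Then overall,
P(L) = 0.28·0.21542 + 0.47·0.05565 + 0.25·0.20864
      = 0.0603176 + 0.0261555 + 0.05216 = 0.1386331

0.1386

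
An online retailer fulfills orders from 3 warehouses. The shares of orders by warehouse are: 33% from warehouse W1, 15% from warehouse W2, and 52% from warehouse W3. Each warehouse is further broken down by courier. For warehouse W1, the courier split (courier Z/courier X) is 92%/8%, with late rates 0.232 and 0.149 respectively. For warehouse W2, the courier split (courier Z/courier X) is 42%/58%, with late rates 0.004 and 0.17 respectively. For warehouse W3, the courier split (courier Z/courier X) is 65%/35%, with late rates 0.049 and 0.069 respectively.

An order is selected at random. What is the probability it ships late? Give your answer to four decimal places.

P(L|W1) = 0.92·0.232 + 0.08·0.149 = 0.21344 + 0.01192 = 0.22536
P(L|W2) = 0.42·0.004 + 0.58·0.17 = 0.00168 + 0.0986 = 0.10028
P(L|W3) = 0.65·0.049 + 0.35·0.069 = 0.03185 + 0.02415 = 0.056
By total probability over the outer partition,
P(L) = 0.33·0.22536 + 0.15·0.10028 + 0.52·0.056
      = 0.0743688 + 0.015042 + 0.02912 = 0.1185308

0.1185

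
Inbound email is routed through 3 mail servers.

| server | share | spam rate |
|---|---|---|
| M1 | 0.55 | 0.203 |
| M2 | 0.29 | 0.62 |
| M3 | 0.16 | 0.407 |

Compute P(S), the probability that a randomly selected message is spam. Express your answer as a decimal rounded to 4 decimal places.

P(S) = P(S|M1)·P(M1) + P(S|M2)·P(M2) + P(S|M3)·P(M3)
      = 0.203·0.55 + 0.62·0.29 + 0.407·0.16
      = 0.11165 + 0.1798 + 0.06512 = 0.35657

0.3566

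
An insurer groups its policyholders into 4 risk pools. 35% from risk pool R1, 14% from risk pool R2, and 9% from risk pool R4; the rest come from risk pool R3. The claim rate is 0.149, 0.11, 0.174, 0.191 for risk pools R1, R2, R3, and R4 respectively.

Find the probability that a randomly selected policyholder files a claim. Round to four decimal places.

0.1578

P(R3) = 1 − (0.35 + 0.14 + 0.09) = 0.42.
P(C) = P(C|R1)·P(R1) + P(C|R2)·P(R2) + P(C|R3)·P(R3) + P(C|R4)·P(R4)
      = 0.149·0.35 + 0.11·0.14 + 0.174·0.42 + 0.191·0.09
      = 0.05215 + 0.0154 + 0.07308 + 0.01719 = 0.15782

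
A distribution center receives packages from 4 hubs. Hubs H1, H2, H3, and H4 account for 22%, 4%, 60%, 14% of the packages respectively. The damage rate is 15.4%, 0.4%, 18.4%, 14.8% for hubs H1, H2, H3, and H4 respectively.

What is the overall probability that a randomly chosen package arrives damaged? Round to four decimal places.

P(D) ≈ 0.1652

P(D) = P(D|H1)·P(H1) + P(D|H2)·P(H2) + P(D|H3)·P(H3) + P(D|H4)·P(H4)
      = 0.154·0.22 + 0.004·0.04 + 0.184·0.6 + 0.148·0.14
      = 0.03388 + 0.00016 + 0.1104 + 0.02072 = 0.16516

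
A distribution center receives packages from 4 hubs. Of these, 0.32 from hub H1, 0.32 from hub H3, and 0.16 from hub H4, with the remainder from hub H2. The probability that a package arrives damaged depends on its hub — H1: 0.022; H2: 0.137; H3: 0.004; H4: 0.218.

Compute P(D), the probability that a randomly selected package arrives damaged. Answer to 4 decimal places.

0.0706

P(H2) = 1 − (0.32 + 0.32 + 0.16) = 0.2.
Using total probability over the partition,
P(D) = P(D|H1)·P(H1) + P(D|H2)·P(H2) + P(D|H3)·P(H3) + P(D|H4)·P(H4)
      = 0.022·0.32 + 0.137·0.2 + 0.004·0.32 + 0.218·0.16
      = 0.00704 + 0.0274 + 0.00128 + 0.03488 = 0.0706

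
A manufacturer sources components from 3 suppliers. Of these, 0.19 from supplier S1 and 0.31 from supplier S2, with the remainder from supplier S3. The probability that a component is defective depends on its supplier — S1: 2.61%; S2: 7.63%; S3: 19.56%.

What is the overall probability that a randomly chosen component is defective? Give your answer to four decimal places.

P(S3) = 1 − (0.19 + 0.31) = 0.5.
Summing over the partition,
P(D) = P(D|S1)·P(S1) + P(D|S2)·P(S2) + P(D|S3)·P(S3)
      = 0.0261·0.19 + 0.0763·0.31 + 0.1956·0.5
      = 0.004959 + 0.023653 + 0.0978 = 0.126412

0.1264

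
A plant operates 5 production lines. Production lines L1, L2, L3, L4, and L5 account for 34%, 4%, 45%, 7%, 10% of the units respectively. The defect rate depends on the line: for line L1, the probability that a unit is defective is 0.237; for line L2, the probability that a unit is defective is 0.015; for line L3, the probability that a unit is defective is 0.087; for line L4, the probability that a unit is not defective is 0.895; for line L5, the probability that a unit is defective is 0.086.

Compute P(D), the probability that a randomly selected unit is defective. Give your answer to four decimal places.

P(D) ≈ 0.1363

P(D|L4) = 1 − 0.895 = 0.105.
By the law of total probability,
P(D) = P(D|L1)·P(L1) + P(D|L2)·P(L2) + P(D|L3)·P(L3) + P(D|L4)·P(L4) + P(D|L5)·P(L5)
      = 0.237·0.34 + 0.015·0.04 + 0.087·0.45 + 0.105·0.07 + 0.086·0.1
      = 0.08058 + 0.0006 + 0.03915 + 0.00735 + 0.0086 = 0.13628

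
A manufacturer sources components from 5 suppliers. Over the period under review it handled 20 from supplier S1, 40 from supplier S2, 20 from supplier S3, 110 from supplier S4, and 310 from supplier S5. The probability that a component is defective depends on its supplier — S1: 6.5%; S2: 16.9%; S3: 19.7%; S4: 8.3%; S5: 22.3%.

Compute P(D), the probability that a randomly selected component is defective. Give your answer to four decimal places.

P(D) ≈ 0.1805

Total: 20 + 40 + 20 + 110 + 310 = 500.
P(S1) = 20/500 = 0.04. P(S2) = 40/500 = 0.08. P(S3) = 20/500 = 0.04. P(S4) = 110/500 = 0.22. P(S5) = 310/500 = 0.62.
P(D) = P(D|S1)·P(S1) + P(D|S2)·P(S2) + P(D|S3)·P(S3) + P(D|S4)·P(S4) + P(D|S5)·P(S5)
      = 0.065·0.04 + 0.169·0.08 + 0.197·0.04 + 0.083·0.22 + 0.223·0.62
      = 0.0026 + 0.01352 + 0.00788 + 0.01826 + 0.13826 = 0.18052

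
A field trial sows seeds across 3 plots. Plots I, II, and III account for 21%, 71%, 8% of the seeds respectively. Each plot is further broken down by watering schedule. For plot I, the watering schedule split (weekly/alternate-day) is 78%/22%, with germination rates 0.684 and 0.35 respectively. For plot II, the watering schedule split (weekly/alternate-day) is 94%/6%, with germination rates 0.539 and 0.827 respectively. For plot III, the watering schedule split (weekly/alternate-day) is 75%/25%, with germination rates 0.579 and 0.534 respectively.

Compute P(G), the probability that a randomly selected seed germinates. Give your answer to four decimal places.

0.5686

P(G|I) = 0.78·0.684 + 0.22·0.35 = 0.53352 + 0.077 = 0.61052
P(G|II) = 0.94·0.539 + 0.06·0.827 = 0.50666 + 0.04962 = 0.55628
P(G|III) = 0.75·0.579 + 0.25·0.534 = 0.43425 + 0.1335 = 0.56775
By total probability over the outer partition,
P(G) = 0.21·0.61052 + 0.71·0.55628 + 0.08·0.56775
      = 0.1282092 + 0.3949588 + 0.04542 = 0.568588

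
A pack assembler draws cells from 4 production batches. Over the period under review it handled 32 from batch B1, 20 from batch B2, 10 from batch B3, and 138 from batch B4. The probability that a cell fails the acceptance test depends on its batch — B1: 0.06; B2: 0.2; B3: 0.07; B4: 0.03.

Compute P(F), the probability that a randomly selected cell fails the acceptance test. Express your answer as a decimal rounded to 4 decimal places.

Total: 32 + 20 + 10 + 138 = 200.
P(B1) = 32/200 = 0.16. P(B2) = 20/200 = 0.1. P(B3) = 10/200 = 0.05. P(B4) = 138/200 = 0.69.
By the law of total probability,
P(F) = P(F|B1)·P(B1) + P(F|B2)·P(B2) + P(F|B3)·P(B3) + P(F|B4)·P(B4)
      = 0.06·0.16 + 0.2·0.1 + 0.07·0.05 + 0.03·0.69
      = 0.0096 + 0.02 + 0.0035 + 0.0207 = 0.0538

P(F) ≈ 0.0538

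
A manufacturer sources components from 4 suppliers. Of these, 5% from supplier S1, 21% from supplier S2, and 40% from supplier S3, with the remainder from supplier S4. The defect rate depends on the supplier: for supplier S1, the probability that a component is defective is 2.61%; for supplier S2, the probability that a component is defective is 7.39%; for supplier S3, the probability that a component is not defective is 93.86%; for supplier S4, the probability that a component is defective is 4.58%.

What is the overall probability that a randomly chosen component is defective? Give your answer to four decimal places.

P(S4) = 1 − (0.05 + 0.21 + 0.4) = 0.34.
P(D|S3) = 1 − 0.9386 = 0.0614.
P(D) = P(D|S1)·P(S1) + P(D|S2)·P(S2) + P(D|S3)·P(S3) + P(D|S4)·P(S4)
      = 0.0261·0.05 + 0.0739·0.21 + 0.0614·0.4 + 0.0458·0.34
      = 0.001305 + 0.015519 + 0.02456 + 0.015572 = 0.056956

P(D) ≈ 0.0570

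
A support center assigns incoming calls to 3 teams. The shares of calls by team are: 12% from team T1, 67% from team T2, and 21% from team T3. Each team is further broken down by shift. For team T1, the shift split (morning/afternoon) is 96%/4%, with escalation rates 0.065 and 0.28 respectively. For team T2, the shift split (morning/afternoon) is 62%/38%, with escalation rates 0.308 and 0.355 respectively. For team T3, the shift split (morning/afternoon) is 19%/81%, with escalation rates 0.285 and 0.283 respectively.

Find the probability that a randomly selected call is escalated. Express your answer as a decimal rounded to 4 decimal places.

0.2867

P(E|T1) = 0.96·0.065 + 0.04·0.28 = 0.0624 + 0.0112 = 0.0736
P(E|T2) = 0.62·0.308 + 0.38·0.355 = 0.19096 + 0.1349 = 0.32586
P(E|T3) = 0.19·0.285 + 0.81·0.283 = 0.05415 + 0.22923 = 0.28338
Then overall,
P(E) = 0.12·0.0736 + 0.67·0.32586 + 0.21·0.28338
      = 0.008832 + 0.2183262 + 0.0595098 = 0.286668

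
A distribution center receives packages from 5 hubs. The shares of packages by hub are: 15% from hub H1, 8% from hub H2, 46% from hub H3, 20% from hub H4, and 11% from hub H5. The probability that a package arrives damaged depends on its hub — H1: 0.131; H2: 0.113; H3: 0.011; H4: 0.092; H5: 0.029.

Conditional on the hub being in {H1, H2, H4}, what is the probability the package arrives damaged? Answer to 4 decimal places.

0.1095

Let S = {H1, H2, H4}.
P(S) = 0.15 + 0.08 + 0.2 = 0.43.
P(D ∩ S) = 0.131·0.15 + 0.113·0.08 + 0.092·0.2 = 0.01965 + 0.00904 + 0.0184 = 0.04709.
P(D | S) = 0.04709 / 0.43 = 0.109512…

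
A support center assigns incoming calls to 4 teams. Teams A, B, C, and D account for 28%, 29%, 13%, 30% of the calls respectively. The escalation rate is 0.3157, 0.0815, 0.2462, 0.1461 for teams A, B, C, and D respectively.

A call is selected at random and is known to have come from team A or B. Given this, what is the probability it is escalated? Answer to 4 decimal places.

P(E|S) ≈ 0.1965

Let S = {A, B}.
P(S) = 0.28 + 0.29 = 0.57.
P(E ∩ S) = 0.3157·0.28 + 0.0815·0.29 = 0.088396 + 0.023635 = 0.112031.
P(E | S) = 0.112031 / 0.57 = 0.196546…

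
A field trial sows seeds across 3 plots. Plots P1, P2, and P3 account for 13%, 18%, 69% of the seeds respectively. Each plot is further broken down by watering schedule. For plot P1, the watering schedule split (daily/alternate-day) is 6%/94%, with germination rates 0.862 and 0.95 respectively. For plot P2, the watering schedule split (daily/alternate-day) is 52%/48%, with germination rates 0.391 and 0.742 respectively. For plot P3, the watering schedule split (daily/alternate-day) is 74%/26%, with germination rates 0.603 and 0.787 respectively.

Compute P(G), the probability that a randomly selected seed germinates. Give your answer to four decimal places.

0.6726

P(G|P1) = 0.06·0.862 + 0.94·0.95 = 0.05172 + 0.893 = 0.94472
P(G|P2) = 0.52·0.391 + 0.48·0.742 = 0.20332 + 0.35616 = 0.55948
P(G|P3) = 0.74·0.603 + 0.26·0.787 = 0.44622 + 0.20462 = 0.65084
By total probability over the outer partition,
P(G) = 0.13·0.94472 + 0.18·0.55948 + 0.69·0.65084
      = 0.1228136 + 0.1007064 + 0.4490796 = 0.6725996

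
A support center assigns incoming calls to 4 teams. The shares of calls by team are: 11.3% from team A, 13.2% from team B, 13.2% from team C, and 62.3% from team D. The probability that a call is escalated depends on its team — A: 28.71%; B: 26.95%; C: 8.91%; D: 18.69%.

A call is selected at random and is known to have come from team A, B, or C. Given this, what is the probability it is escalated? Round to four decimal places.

P(E|S) ≈ 0.2116

Let S = {A, B, C}.
P(S) = 0.113 + 0.132 + 0.132 = 0.377.
P(E ∩ S) = 0.2871·0.113 + 0.2695·0.132 + 0.0891·0.132 = 0.0324423 + 0.035574 + 0.0117612 = 0.0797775.
P(E | S) = 0.0797775 / 0.377 = 0.211611…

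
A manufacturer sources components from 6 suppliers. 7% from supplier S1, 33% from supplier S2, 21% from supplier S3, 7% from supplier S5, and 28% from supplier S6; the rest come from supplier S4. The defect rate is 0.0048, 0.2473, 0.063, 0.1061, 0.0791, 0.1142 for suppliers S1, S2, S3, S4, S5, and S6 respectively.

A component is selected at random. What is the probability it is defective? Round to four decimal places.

P(D) ≈ 0.1369

P(S4) = 1 − (0.07 + 0.33 + 0.21 + 0.07 + 0.28) = 0.04.
P(D) = P(D|S1)·P(S1) + P(D|S2)·P(S2) + P(D|S3)·P(S3) + P(D|S4)·P(S4) + P(D|S5)·P(S5) + P(D|S6)·P(S6)
      = 0.0048·0.07 + 0.2473·0.33 + 0.063·0.21 + 0.1061·0.04 + 0.0791·0.07 + 0.1142·0.28
      = 0.000336 + 0.081609 + 0.01323 + 0.004244 + 0.005537 + 0.031976 = 0.136932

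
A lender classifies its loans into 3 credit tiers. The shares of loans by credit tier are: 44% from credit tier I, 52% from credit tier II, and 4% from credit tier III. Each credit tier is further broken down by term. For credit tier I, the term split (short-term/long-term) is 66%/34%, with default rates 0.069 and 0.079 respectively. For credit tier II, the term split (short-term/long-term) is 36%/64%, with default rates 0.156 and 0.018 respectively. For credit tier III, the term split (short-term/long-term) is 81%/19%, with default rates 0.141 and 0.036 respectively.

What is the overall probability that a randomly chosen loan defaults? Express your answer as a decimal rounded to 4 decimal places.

P(D) ≈ 0.0719

P(D|I) = 0.66·0.069 + 0.34·0.079 = 0.04554 + 0.02686 = 0.0724
P(D|II) = 0.36·0.156 + 0.64·0.018 = 0.05616 + 0.01152 = 0.06768
P(D|III) = 0.81·0.141 + 0.19·0.036 = 0.11421 + 0.00684 = 0.12105
Then overall,
P(D) = 0.44·0.0724 + 0.52·0.06768 + 0.04·0.12105
      = 0.031856 + 0.0351936 + 0.004842 = 0.0718916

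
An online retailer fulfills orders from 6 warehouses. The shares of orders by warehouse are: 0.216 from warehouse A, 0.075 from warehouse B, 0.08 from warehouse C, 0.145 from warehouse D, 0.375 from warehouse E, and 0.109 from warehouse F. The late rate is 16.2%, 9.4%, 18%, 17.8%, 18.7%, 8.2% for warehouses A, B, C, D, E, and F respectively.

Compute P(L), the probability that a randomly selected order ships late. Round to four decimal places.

Summing over the partition,
P(L) = P(L|A)·P(A) + P(L|B)·P(B) + P(L|C)·P(C) + P(L|D)·P(D) + P(L|E)·P(E) + P(L|F)·P(F)
      = 0.162·0.216 + 0.094·0.075 + 0.18·0.08 + 0.178·0.145 + 0.187·0.375 + 0.082·0.109
      = 0.034992 + 0.00705 + 0.0144 + 0.02581 + 0.070125 + 0.008938 = 0.161315

0.1613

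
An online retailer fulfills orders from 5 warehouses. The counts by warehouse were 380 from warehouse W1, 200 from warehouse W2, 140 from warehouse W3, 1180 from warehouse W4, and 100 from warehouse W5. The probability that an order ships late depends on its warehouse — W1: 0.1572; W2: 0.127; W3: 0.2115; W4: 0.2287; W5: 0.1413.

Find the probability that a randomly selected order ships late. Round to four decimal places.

P(L) ≈ 0.1994

Total: 380 + 200 + 140 + 1180 + 100 = 2000.
P(W1) = 380/2000 = 0.19. P(W2) = 200/2000 = 0.1. P(W3) = 140/2000 = 0.07. P(W4) = 1180/2000 = 0.59. P(W5) = 100/2000 = 0.05.
P(L) = P(L|W1)·P(W1) + P(L|W2)·P(W2) + P(L|W3)·P(W3) + P(L|W4)·P(W4) + P(L|W5)·P(W5)
      = 0.1572·0.19 + 0.127·0.1 + 0.2115·0.07 + 0.2287·0.59 + 0.1413·0.05
      = 0.029868 + 0.0127 + 0.014805 + 0.134933 + 0.007065 = 0.199371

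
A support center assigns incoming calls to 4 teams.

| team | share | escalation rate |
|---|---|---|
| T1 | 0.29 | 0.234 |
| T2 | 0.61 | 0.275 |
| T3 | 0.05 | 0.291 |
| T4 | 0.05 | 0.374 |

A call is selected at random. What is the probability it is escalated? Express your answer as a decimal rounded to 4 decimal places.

P(E) ≈ 0.2689

Using total probability over the partition,
P(E) = P(E|T1)·P(T1) + P(E|T2)·P(T2) + P(E|T3)·P(T3) + P(E|T4)·P(T4)
      = 0.234·0.29 + 0.275·0.61 + 0.291·0.05 + 0.374·0.05
      = 0.06786 + 0.16775 + 0.01455 + 0.0187 = 0.26886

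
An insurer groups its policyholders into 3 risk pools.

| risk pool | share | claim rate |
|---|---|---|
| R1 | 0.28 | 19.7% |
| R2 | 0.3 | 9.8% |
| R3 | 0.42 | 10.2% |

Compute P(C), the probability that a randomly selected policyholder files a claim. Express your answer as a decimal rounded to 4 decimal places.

0.1274

P(C) = P(C|R1)·P(R1) + P(C|R2)·P(R2) + P(C|R3)·P(R3)
      = 0.197·0.28 + 0.098·0.3 + 0.102·0.42
      = 0.05516 + 0.0294 + 0.04284 = 0.1274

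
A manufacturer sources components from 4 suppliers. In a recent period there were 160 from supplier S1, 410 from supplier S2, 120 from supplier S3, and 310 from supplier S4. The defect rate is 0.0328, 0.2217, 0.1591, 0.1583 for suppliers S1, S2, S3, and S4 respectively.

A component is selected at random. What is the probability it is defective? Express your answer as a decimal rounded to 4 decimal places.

0.1643

Total: 160 + 410 + 120 + 310 = 1000.
P(S1) = 160/1000 = 0.16. P(S2) = 410/1000 = 0.41. P(S3) = 120/1000 = 0.12. P(S4) = 310/1000 = 0.31.
P(D) = P(D|S1)·P(S1) + P(D|S2)·P(S2) + P(D|S3)·P(S3) + P(D|S4)·P(S4)
      = 0.0328·0.16 + 0.2217·0.41 + 0.1591·0.12 + 0.1583·0.31
      = 0.005248 + 0.090897 + 0.019092 + 0.049073 = 0.16431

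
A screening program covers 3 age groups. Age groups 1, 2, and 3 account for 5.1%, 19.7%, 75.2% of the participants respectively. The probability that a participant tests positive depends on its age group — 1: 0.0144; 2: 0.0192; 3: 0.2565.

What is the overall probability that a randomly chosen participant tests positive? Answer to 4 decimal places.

P(T) = P(T|1)·P(1) + P(T|2)·P(2) + P(T|3)·P(3)
      = 0.0144·0.051 + 0.0192·0.197 + 0.2565·0.752
      = 0.0007344 + 0.0037824 + 0.192888 = 0.1974048

0.1974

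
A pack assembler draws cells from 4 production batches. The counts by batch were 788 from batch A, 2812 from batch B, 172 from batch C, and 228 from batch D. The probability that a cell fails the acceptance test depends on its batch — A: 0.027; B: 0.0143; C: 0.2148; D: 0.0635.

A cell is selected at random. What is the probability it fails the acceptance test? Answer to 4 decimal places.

Total: 788 + 2812 + 172 + 228 = 4000.
P(A) = 788/4000 = 0.197. P(B) = 2812/4000 = 0.703. P(C) = 172/4000 = 0.043. P(D) = 228/4000 = 0.057.
P(F) = P(F|A)·P(A) + P(F|B)·P(B) + P(F|C)·P(C) + P(F|D)·P(D)
      = 0.027·0.197 + 0.0143·0.703 + 0.2148·0.043 + 0.0635·0.057
      = 0.005319 + 0.0100529 + 0.0092364 + 0.0036195 = 0.0282278

P(F) ≈ 0.0282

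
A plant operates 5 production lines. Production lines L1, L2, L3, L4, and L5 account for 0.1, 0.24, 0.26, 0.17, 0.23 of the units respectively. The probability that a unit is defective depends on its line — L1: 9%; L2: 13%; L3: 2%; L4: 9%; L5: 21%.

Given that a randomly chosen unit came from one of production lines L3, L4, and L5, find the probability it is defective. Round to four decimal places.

P(D|S) ≈ 0.1042

Let S = {L3, L4, L5}.
P(S) = 0.26 + 0.17 + 0.23 = 0.66.
P(D ∩ S) = 0.02·0.26 + 0.09·0.17 + 0.21·0.23 = 0.0052 + 0.0153 + 0.0483 = 0.0688.
P(D | S) = 0.0688 / 0.66 = 0.104242…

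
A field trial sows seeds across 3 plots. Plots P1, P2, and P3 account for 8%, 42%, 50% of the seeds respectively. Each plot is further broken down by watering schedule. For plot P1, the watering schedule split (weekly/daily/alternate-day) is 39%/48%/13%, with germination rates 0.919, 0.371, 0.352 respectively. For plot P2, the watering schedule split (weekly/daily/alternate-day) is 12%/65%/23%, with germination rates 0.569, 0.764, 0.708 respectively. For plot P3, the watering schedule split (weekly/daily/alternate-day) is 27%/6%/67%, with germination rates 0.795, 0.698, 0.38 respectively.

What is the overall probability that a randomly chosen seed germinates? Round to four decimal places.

P(G) ≈ 0.6078

P(G|P1) = 0.39·0.919 + 0.48·0.371 + 0.13·0.352 = 0.35841 + 0.17808 + 0.04576 = 0.58225
P(G|P2) = 0.12·0.569 + 0.65·0.764 + 0.23·0.708 = 0.06828 + 0.4966 + 0.16284 = 0.72772
P(G|P3) = 0.27·0.795 + 0.06·0.698 + 0.67·0.38 = 0.21465 + 0.04188 + 0.2546 = 0.51113
Then overall,
P(G) = 0.08·0.58225 + 0.42·0.72772 + 0.5·0.51113
      = 0.04658 + 0.3056424 + 0.255565 = 0.6077874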